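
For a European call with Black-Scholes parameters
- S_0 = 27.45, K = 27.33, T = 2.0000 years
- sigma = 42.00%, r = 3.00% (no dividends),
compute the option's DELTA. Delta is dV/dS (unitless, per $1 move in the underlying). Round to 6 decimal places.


d1 = 0.4053761826; d2 = -0.1885935136
phi(d1) = 0.3674737256; exp(-qT) = 1.0000000000; exp(-rT) = 0.9417645336
N(d1) = 0.6573994923
Delta = exp(-qT) * N(d1) = 1.0000000000 * 0.6573994923 = 0.657399

Answer: Delta = 0.657399


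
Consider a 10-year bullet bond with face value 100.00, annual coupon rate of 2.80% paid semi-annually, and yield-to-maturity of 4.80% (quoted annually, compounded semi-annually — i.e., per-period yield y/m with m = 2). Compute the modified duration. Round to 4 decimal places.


Answer: Modified duration = 8.4524

Derivation:
Coupon per period c = face * coupon_rate / m = 1.400000
Periods per year m = 2; per-period yield y/m = 0.024000
Number of cashflows N = 20
Cashflows (t years, CF_t, discount factor 1/(1+y/m)^(m*t), PV):
  t = 0.5000: CF_t = 1.400000, DF = 0.976562, PV = 1.367188
  t = 1.0000: CF_t = 1.400000, DF = 0.953674, PV = 1.335144
  t = 1.5000: CF_t = 1.400000, DF = 0.931323, PV = 1.303852
  t = 2.0000: CF_t = 1.400000, DF = 0.909495, PV = 1.273293
  t = 2.5000: CF_t = 1.400000, DF = 0.888178, PV = 1.243450
  t = 3.0000: CF_t = 1.400000, DF = 0.867362, PV = 1.214306
  t = 3.5000: CF_t = 1.400000, DF = 0.847033, PV = 1.185846
  t = 4.0000: CF_t = 1.400000, DF = 0.827181, PV = 1.158053
  t = 4.5000: CF_t = 1.400000, DF = 0.807794, PV = 1.130911
  t = 5.0000: CF_t = 1.400000, DF = 0.788861, PV = 1.104405
  t = 5.5000: CF_t = 1.400000, DF = 0.770372, PV = 1.078521
  t = 6.0000: CF_t = 1.400000, DF = 0.752316, PV = 1.053243
  t = 6.5000: CF_t = 1.400000, DF = 0.734684, PV = 1.028558
  t = 7.0000: CF_t = 1.400000, DF = 0.717465, PV = 1.004451
  t = 7.5000: CF_t = 1.400000, DF = 0.700649, PV = 0.980909
  t = 8.0000: CF_t = 1.400000, DF = 0.684228, PV = 0.957919
  t = 8.5000: CF_t = 1.400000, DF = 0.668191, PV = 0.935468
  t = 9.0000: CF_t = 1.400000, DF = 0.652530, PV = 0.913543
  t = 9.5000: CF_t = 1.400000, DF = 0.637237, PV = 0.892131
  t = 10.0000: CF_t = 101.400000, DF = 0.622302, PV = 63.101375
Price P = sum_t PV_t = 84.262564
First compute Macaulay numerator sum_t t * PV_t:
  t * PV_t at t = 0.5000: 0.683594
  t * PV_t at t = 1.0000: 1.335144
  t * PV_t at t = 1.5000: 1.955777
  t * PV_t at t = 2.0000: 2.546585
  t * PV_t at t = 2.5000: 3.108624
  t * PV_t at t = 3.0000: 3.642919
  t * PV_t at t = 3.5000: 4.150461
  t * PV_t at t = 4.0000: 4.632211
  t * PV_t at t = 4.5000: 5.089099
  t * PV_t at t = 5.0000: 5.522026
  t * PV_t at t = 5.5000: 5.931864
  t * PV_t at t = 6.0000: 6.319458
  t * PV_t at t = 6.5000: 6.685624
  t * PV_t at t = 7.0000: 7.031155
  t * PV_t at t = 7.5000: 7.356817
  t * PV_t at t = 8.0000: 7.663351
  t * PV_t at t = 8.5000: 7.951475
  t * PV_t at t = 9.0000: 8.221884
  t * PV_t at t = 9.5000: 8.475249
  t * PV_t at t = 10.0000: 631.013749
Macaulay duration D = 729.317069 / 84.262564 = 8.655292
Modified duration = D / (1 + y/m) = 8.655292 / (1 + 0.024000) = 8.452433


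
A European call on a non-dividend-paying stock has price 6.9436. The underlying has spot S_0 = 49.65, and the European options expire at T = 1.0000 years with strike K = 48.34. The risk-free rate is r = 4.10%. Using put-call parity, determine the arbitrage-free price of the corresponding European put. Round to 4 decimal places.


Put-call parity: C - P = S_0 * exp(-qT) - K * exp(-rT).
S_0 * exp(-qT) = 49.6500 * 1.00000000 = 49.65000000
K * exp(-rT) = 48.3400 * 0.95982913 = 46.39814014
P = C - S*exp(-qT) + K*exp(-rT)
P = 6.9436 - 49.65000000 + 46.39814014 = 3.6917

Answer: Put price = 3.6917


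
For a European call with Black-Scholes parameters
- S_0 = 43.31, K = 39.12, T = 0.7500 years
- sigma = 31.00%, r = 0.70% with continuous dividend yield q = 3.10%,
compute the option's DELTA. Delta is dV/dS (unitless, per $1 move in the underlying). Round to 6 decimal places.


d1 = 0.4461882450; d2 = 0.1777203698
phi(d1) = 0.3611432777; exp(-qT) = 0.9770181987; exp(-rT) = 0.9947637572
N(d1) = 0.6722693633
Delta = exp(-qT) * N(d1) = 0.9770181987 * 0.6722693633 = 0.656819

Answer: Delta = 0.656819


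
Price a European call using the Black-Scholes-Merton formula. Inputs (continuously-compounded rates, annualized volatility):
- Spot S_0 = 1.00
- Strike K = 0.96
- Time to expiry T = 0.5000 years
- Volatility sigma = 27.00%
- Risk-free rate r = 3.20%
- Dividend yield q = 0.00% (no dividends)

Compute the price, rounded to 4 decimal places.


d1 = (ln(S/K) + (r - q + 0.5*sigma^2) * T) / (sigma * sqrt(T)) = 0.39308325
d2 = d1 - sigma * sqrt(T) = 0.20216442
exp(-rT) = 0.98412732; exp(-qT) = 1.00000000
C = S_0 * exp(-qT) * N(d1) - K * exp(-rT) * N(d2)
N(d1) = 0.65287100; N(d2) = 0.58010591
C = 1.0000 * 1.00000000 * 0.65287100 - 0.9600 * 0.98412732 * 0.58010591 = 0.1048

Answer: Price = 0.1048


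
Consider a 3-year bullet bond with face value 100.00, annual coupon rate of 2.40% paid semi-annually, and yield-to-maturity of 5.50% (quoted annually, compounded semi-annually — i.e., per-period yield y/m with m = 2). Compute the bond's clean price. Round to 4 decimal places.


Coupon per period c = face * coupon_rate / m = 1.200000
Periods per year m = 2; per-period yield y/m = 0.027500
Number of cashflows N = 6
Cashflows (t years, CF_t, discount factor 1/(1+y/m)^(m*t), PV):
  t = 0.5000: CF_t = 1.200000, DF = 0.973236, PV = 1.167883
  t = 1.0000: CF_t = 1.200000, DF = 0.947188, PV = 1.136626
  t = 1.5000: CF_t = 1.200000, DF = 0.921838, PV = 1.106205
  t = 2.0000: CF_t = 1.200000, DF = 0.897166, PV = 1.076599
  t = 2.5000: CF_t = 1.200000, DF = 0.873154, PV = 1.047785
  t = 3.0000: CF_t = 101.200000, DF = 0.849785, PV = 85.998233
Price P = sum_t PV_t = 91.533331

Answer: Price = 91.5333


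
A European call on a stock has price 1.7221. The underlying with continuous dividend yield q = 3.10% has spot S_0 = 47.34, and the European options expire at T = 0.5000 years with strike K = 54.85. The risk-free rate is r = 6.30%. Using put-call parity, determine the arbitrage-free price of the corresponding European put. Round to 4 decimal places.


Answer: Put price = 8.2594

Derivation:
Put-call parity: C - P = S_0 * exp(-qT) - K * exp(-rT).
S_0 * exp(-qT) = 47.3400 * 0.98461951 = 46.61188745
K * exp(-rT) = 54.8500 * 0.96899096 = 53.14915396
P = C - S*exp(-qT) + K*exp(-rT)
P = 1.7221 - 46.61188745 + 53.14915396 = 8.2594


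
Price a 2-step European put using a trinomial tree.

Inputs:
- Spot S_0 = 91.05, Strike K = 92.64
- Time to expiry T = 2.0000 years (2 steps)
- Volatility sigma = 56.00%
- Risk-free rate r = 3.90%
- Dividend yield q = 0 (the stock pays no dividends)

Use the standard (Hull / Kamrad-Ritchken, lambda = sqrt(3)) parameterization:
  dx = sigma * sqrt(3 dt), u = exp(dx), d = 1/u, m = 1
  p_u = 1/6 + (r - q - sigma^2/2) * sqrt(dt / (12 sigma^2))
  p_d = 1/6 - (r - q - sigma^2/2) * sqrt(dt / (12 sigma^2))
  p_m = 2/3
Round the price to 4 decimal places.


dt = T/N = 1.000000; dx = sigma*sqrt(3*dt) = 0.969948
u = exp(dx) = 2.637808; d = 1/u = 0.379103
p_u = 0.105942, p_m = 0.666667, p_d = 0.227392
Discount per step: exp(-r*dt) = 0.961751
Stock lattice S(k, j) with j the centered position index:
  k=0: S(0,+0) = 91.0500
  k=1: S(1,-1) = 34.5173; S(1,+0) = 91.0500; S(1,+1) = 240.1725
  k=2: S(2,-2) = 13.0856; S(2,-1) = 34.5173; S(2,+0) = 91.0500; S(2,+1) = 240.1725; S(2,+2) = 633.5290
Terminal payoffs V(N, j) = max(K - S_T, 0):
  V(2,-2) = 79.554406; V(2,-1) = 58.122710; V(2,+0) = 1.590000; V(2,+1) = 0.000000; V(2,+2) = 0.000000
Backward induction: V(k, j) = exp(-r*dt) * [p_u * V(k+1, j+1) + p_m * V(k+1, j) + p_d * V(k+1, j-1)]
  V(1,-1) = exp(-r*dt) * [p_u*1.590000 + p_m*58.122710 + p_d*79.554406] = 54.826446
  V(1,+0) = exp(-r*dt) * [p_u*0.000000 + p_m*1.590000 + p_d*58.122710] = 13.730542
  V(1,+1) = exp(-r*dt) * [p_u*0.000000 + p_m*0.000000 + p_d*1.590000] = 0.347723
  V(0,+0) = exp(-r*dt) * [p_u*0.347723 + p_m*13.730542 + p_d*54.826446] = 20.829216

Answer: Price = V(0,0) = 20.8292


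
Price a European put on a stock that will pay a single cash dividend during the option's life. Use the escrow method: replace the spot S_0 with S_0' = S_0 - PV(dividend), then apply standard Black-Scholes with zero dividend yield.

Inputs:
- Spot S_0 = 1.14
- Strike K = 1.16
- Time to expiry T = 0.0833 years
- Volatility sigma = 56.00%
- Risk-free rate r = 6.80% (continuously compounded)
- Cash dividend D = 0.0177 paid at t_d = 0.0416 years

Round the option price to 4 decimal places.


Answer: Price = 0.0899

Derivation:
PV(D) = D * exp(-r * t_d) = 0.0177 * 0.99717520 = 0.01765000
S_0' = S_0 - PV(D) = 1.1400 - 0.01765000 = 1.12235000
d1 = (ln(S_0'/K) + (r + sigma^2/2)*T) / (sigma*sqrt(T)) = -0.08828708
d2 = d1 - sigma*sqrt(T) = -0.24991282
exp(-rT) = 0.99435161
N(-d1) = 0.53517575; N(-d2) = 0.59867262
P = K * exp(-rT) * N(-d2) - S_0' * N(-d1) = 1.1600 * 0.99435161 * 0.59867262 - 1.12235000 * 0.53517575 = 0.0899


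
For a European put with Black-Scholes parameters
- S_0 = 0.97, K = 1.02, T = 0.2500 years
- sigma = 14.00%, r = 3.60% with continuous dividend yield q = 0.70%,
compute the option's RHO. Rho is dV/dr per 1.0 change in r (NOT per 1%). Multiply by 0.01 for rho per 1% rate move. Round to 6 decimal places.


d1 = -0.5794547826; d2 = -0.6494547826
phi(d1) = 0.3372865357; exp(-qT) = 0.9982515304; exp(-rT) = 0.9910403788
N(-d2) = 0.7419777678
Rho = -K*T*exp(-rT)*N(-d2) = -1.0200 * 0.2500 * 0.9910403788 * 0.7419777678 = -0.187509

Answer: Rho = -0.187509


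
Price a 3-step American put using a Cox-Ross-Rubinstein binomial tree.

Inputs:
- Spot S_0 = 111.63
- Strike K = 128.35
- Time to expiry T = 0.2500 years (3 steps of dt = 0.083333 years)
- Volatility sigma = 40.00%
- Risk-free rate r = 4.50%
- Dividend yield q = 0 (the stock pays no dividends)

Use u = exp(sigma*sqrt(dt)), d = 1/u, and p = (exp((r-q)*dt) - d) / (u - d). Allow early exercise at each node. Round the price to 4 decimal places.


Answer: Price = V(0,0) = 19.2696

Derivation:
dt = T/N = 0.083333
u = exp(sigma*sqrt(dt)) = 1.122401; d = 1/u = 0.890947
p = (exp((r-q)*dt) - d) / (u - d) = 0.487397
Discount per step: exp(-r*dt) = 0.996257
Stock lattice S(k, i) with i counting down-moves:
  k=0: S(0,0) = 111.6300
  k=1: S(1,0) = 125.2936; S(1,1) = 99.4564
  k=2: S(2,0) = 140.6297; S(2,1) = 111.6300; S(2,2) = 88.6104
  k=3: S(3,0) = 157.8429; S(3,1) = 125.2936; S(3,2) = 99.4564; S(3,3) = 78.9472
Terminal payoffs V(N, i) = max(K - S_T, 0):
  V(3,0) = 0.000000; V(3,1) = 3.056387; V(3,2) = 28.893558; V(3,3) = 49.402769
Backward induction: V(k, i) = exp(-r*dt) * [p * V(k+1, i) + (1-p) * V(k+1, i+1)]; then take max(V_cont, immediate exercise) for American.
  V(2,0) = exp(-r*dt) * [p*0.000000 + (1-p)*3.056387] = 1.560849; exercise = 0.000000; V(2,0) = max -> 1.560849
  V(2,1) = exp(-r*dt) * [p*3.056387 + (1-p)*28.893558] = 16.239589; exercise = 16.720000; V(2,1) = max -> 16.720000
  V(2,2) = exp(-r*dt) * [p*28.893558 + (1-p)*49.402769] = 39.259145; exercise = 39.739556; V(2,2) = max -> 39.739556
  V(1,0) = exp(-r*dt) * [p*1.560849 + (1-p)*16.720000] = 9.296550; exercise = 3.056387; V(1,0) = max -> 9.296550
  V(1,1) = exp(-r*dt) * [p*16.720000 + (1-p)*39.739556] = 28.413147; exercise = 28.893558; V(1,1) = max -> 28.893558
  V(0,0) = exp(-r*dt) * [p*9.296550 + (1-p)*28.893558] = 19.269641; exercise = 16.720000; V(0,0) = max -> 19.269641


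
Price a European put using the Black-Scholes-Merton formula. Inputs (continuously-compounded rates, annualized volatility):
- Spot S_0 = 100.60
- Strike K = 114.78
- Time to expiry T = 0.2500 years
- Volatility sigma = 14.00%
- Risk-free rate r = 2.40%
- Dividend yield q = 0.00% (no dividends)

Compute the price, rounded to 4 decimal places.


d1 = (ln(S/K) + (r - q + 0.5*sigma^2) * T) / (sigma * sqrt(T)) = -1.76307136
d2 = d1 - sigma * sqrt(T) = -1.83307136
exp(-rT) = 0.99401796; exp(-qT) = 1.00000000
P = K * exp(-rT) * N(-d2) - S_0 * exp(-qT) * N(-d1)
N(-d1) = 0.96105577; N(-d2) = 0.96660402
P = 114.7800 * 0.99401796 * 0.96660402 - 100.6000 * 1.00000000 * 0.96105577 = 13.6009

Answer: Price = 13.6009


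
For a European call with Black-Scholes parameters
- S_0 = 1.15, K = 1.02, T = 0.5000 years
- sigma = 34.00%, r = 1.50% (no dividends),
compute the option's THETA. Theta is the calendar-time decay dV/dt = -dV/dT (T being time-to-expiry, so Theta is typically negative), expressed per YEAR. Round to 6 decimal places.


d1 = 0.6503690117; d2 = 0.4099527061
phi(d1) = 0.3228948796; exp(-qT) = 1.0000000000; exp(-rT) = 0.9925280548
Theta = -S*exp(-qT)*phi(d1)*sigma/(2*sqrt(T)) - r*K*exp(-rT)*N(d2) + q*S*exp(-qT)*N(d1)
N(d1) = 0.7422730555; N(d2) = 0.6590796795; sqrt(T) = 0.7071067812
Term 1 = -1.1500 * 1.0000000000 * 0.3228948796 * 0.3400 / (2 * 0.7071067812) = -0.0892735732
Term 2 = -0.0150 * 1.0200 * 0.9925280548 * 0.6590796795 = -0.0100085726
Term 3 = 0 (no dividend yield, q = 0)
Theta = -0.0892735732 + (-0.0100085726) + (0.0000000000) = -0.099282

Answer: Theta = -0.099282


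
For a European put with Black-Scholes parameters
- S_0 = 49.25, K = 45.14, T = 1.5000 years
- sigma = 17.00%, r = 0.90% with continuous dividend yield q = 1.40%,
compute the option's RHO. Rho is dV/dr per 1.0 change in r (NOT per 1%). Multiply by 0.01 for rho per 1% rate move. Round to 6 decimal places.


d1 = 0.4866108113; d2 = 0.2784041831
phi(d1) = 0.3543984003; exp(-qT) = 0.9792189646; exp(-rT) = 0.9865907163
N(-d2) = 0.3903510544
Rho = -K*T*exp(-rT)*N(-d2) = -45.1400 * 1.5000 * 0.9865907163 * 0.3903510544 = -26.076254

Answer: Rho = -26.076254


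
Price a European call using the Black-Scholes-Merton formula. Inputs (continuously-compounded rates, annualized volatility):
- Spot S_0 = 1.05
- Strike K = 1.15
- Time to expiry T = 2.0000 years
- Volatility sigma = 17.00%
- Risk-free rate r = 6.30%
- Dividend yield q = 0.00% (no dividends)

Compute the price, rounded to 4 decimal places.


d1 = (ln(S/K) + (r - q + 0.5*sigma^2) * T) / (sigma * sqrt(T)) = 0.26590635
d2 = d1 - sigma * sqrt(T) = 0.02549004
exp(-rT) = 0.88161485; exp(-qT) = 1.00000000
C = S_0 * exp(-qT) * N(d1) - K * exp(-rT) * N(d2)
N(d1) = 0.60484433; N(d2) = 0.51016795
C = 1.0500 * 1.00000000 * 0.60484433 - 1.1500 * 0.88161485 * 0.51016795 = 0.1178

Answer: Price = 0.1178


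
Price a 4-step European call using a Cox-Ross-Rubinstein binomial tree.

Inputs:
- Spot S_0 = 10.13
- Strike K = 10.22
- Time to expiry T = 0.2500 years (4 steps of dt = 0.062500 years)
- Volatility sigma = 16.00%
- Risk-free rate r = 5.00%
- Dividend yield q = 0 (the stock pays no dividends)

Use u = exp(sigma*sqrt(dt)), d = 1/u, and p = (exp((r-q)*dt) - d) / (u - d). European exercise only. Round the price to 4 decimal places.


dt = T/N = 0.062500
u = exp(sigma*sqrt(dt)) = 1.040811; d = 1/u = 0.960789
p = (exp((r-q)*dt) - d) / (u - d) = 0.529115
Discount per step: exp(-r*dt) = 0.996880
Stock lattice S(k, i) with i counting down-moves:
  k=0: S(0,0) = 10.1300
  k=1: S(1,0) = 10.5434; S(1,1) = 9.7328
  k=2: S(2,0) = 10.9737; S(2,1) = 10.1300; S(2,2) = 9.3512
  k=3: S(3,0) = 11.4215; S(3,1) = 10.5434; S(3,2) = 9.7328; S(3,3) = 8.9845
  k=4: S(4,0) = 11.8877; S(4,1) = 10.9737; S(4,2) = 10.1300; S(4,3) = 9.3512; S(4,4) = 8.6322
Terminal payoffs V(N, i) = max(S_T - K, 0):
  V(4,0) = 1.667665; V(4,1) = 0.753698; V(4,2) = 0.000000; V(4,3) = 0.000000; V(4,4) = 0.000000
Backward induction: V(k, i) = exp(-r*dt) * [p * V(k+1, i) + (1-p) * V(k+1, i+1)].
  V(3,0) = exp(-r*dt) * [p*1.667665 + (1-p)*0.753698] = 1.233431
  V(3,1) = exp(-r*dt) * [p*0.753698 + (1-p)*0.000000] = 0.397548
  V(3,2) = exp(-r*dt) * [p*0.000000 + (1-p)*0.000000] = 0.000000
  V(3,3) = exp(-r*dt) * [p*0.000000 + (1-p)*0.000000] = 0.000000
  V(2,0) = exp(-r*dt) * [p*1.233431 + (1-p)*0.397548] = 0.837205
  V(2,1) = exp(-r*dt) * [p*0.397548 + (1-p)*0.000000] = 0.209692
  V(2,2) = exp(-r*dt) * [p*0.000000 + (1-p)*0.000000] = 0.000000
  V(1,0) = exp(-r*dt) * [p*0.837205 + (1-p)*0.209692] = 0.540028
  V(1,1) = exp(-r*dt) * [p*0.209692 + (1-p)*0.000000] = 0.110605
  V(0,0) = exp(-r*dt) * [p*0.540028 + (1-p)*0.110605] = 0.336765

Answer: Price = V(0,0) = 0.3368


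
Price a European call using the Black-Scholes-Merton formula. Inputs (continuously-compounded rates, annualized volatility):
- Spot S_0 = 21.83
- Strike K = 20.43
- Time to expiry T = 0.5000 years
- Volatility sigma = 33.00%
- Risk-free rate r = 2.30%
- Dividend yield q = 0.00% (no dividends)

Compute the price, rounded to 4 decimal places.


Answer: Price = 2.8754

Derivation:
d1 = (ln(S/K) + (r - q + 0.5*sigma^2) * T) / (sigma * sqrt(T)) = 0.45000173
d2 = d1 - sigma * sqrt(T) = 0.21665650
exp(-rT) = 0.98856587; exp(-qT) = 1.00000000
C = S_0 * exp(-qT) * N(d1) - K * exp(-rT) * N(d2)
N(d1) = 0.67364541; N(d2) = 0.58576197
C = 21.8300 * 1.00000000 * 0.67364541 - 20.4300 * 0.98856587 * 0.58576197 = 2.8754


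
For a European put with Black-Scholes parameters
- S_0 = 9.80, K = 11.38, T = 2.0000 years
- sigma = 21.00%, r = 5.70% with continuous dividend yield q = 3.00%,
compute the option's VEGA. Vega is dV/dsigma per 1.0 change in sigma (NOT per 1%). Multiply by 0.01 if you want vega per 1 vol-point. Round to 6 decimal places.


d1 = -0.1729887681; d2 = -0.4699736162
phi(d1) = 0.3930175191; exp(-qT) = 0.9417645336; exp(-rT) = 0.8922579559
Vega = S * exp(-qT) * phi(d1) * sqrt(T) = 9.8000 * 0.9417645336 * 0.3930175191 * 1.4142135624 = 5.129740

Answer: Vega = 5.129740


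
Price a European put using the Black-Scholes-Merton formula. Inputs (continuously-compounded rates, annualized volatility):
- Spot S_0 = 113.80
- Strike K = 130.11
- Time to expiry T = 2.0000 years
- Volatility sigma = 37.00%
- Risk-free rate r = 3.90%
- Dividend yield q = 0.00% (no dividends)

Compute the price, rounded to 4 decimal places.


d1 = (ln(S/K) + (r - q + 0.5*sigma^2) * T) / (sigma * sqrt(T)) = 0.15472696
d2 = d1 - sigma * sqrt(T) = -0.36853206
exp(-rT) = 0.92496443; exp(-qT) = 1.00000000
P = K * exp(-rT) * N(-d2) - S_0 * exp(-qT) * N(-d1)
N(-d1) = 0.43851829; N(-d2) = 0.64376173
P = 130.1100 * 0.92496443 * 0.64376173 - 113.8000 * 1.00000000 * 0.43851829 = 27.5715

Answer: Price = 27.5715


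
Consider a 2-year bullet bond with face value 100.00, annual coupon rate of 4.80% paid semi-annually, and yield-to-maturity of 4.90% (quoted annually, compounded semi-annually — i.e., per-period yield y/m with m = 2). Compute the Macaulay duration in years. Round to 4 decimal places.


Coupon per period c = face * coupon_rate / m = 2.400000
Periods per year m = 2; per-period yield y/m = 0.024500
Number of cashflows N = 4
Cashflows (t years, CF_t, discount factor 1/(1+y/m)^(m*t), PV):
  t = 0.5000: CF_t = 2.400000, DF = 0.976086, PV = 2.342606
  t = 1.0000: CF_t = 2.400000, DF = 0.952744, PV = 2.286585
  t = 1.5000: CF_t = 2.400000, DF = 0.929960, PV = 2.231903
  t = 2.0000: CF_t = 102.400000, DF = 0.907721, PV = 92.950580
Price P = sum_t PV_t = 99.811675
Macaulay numerator sum_t t * PV_t:
  t * PV_t at t = 0.5000: 1.171303
  t * PV_t at t = 1.0000: 2.286585
  t * PV_t at t = 1.5000: 3.347855
  t * PV_t at t = 2.0000: 185.901161
Macaulay duration D = (sum_t t * PV_t) / P = 192.706903 / 99.811675 = 1.930705

Answer: Macaulay duration = 1.9307 years


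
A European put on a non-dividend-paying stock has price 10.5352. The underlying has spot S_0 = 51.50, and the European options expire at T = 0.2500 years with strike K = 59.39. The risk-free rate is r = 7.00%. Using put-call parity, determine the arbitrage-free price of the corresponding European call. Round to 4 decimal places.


Answer: Call price = 3.6755

Derivation:
Put-call parity: C - P = S_0 * exp(-qT) - K * exp(-rT).
S_0 * exp(-qT) = 51.5000 * 1.00000000 = 51.50000000
K * exp(-rT) = 59.3900 * 0.98265224 = 58.35971628
C = P + S*exp(-qT) - K*exp(-rT)
C = 10.5352 + 51.50000000 - 58.35971628 = 3.6755


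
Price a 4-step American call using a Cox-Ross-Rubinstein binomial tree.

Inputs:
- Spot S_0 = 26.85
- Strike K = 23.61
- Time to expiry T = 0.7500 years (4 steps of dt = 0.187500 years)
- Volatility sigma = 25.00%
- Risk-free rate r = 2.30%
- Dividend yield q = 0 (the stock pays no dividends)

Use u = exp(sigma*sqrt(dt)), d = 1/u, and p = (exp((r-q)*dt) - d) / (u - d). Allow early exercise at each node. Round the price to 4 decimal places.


dt = T/N = 0.187500
u = exp(sigma*sqrt(dt)) = 1.114330; d = 1/u = 0.897400
p = (exp((r-q)*dt) - d) / (u - d) = 0.492886
Discount per step: exp(-r*dt) = 0.995697
Stock lattice S(k, i) with i counting down-moves:
  k=0: S(0,0) = 26.8500
  k=1: S(1,0) = 29.9198; S(1,1) = 24.0952
  k=2: S(2,0) = 33.3405; S(2,1) = 26.8500; S(2,2) = 21.6230
  k=3: S(3,0) = 37.1523; S(3,1) = 29.9198; S(3,2) = 24.0952; S(3,3) = 19.4045
  k=4: S(4,0) = 41.3999; S(4,1) = 33.3405; S(4,2) = 26.8500; S(4,3) = 21.6230; S(4,4) = 17.4136
Terminal payoffs V(N, i) = max(S_T - K, 0):
  V(4,0) = 17.789902; V(4,1) = 9.730477; V(4,2) = 3.240000; V(4,3) = 0.000000; V(4,4) = 0.000000
Backward induction: V(k, i) = exp(-r*dt) * [p * V(k+1, i) + (1-p) * V(k+1, i+1)]; then take max(V_cont, immediate exercise) for American.
  V(3,0) = exp(-r*dt) * [p*17.789902 + (1-p)*9.730477] = 13.643887; exercise = 13.542288; V(3,0) = max -> 13.643887
  V(3,1) = exp(-r*dt) * [p*9.730477 + (1-p)*3.240000] = 6.411355; exercise = 6.309756; V(3,1) = max -> 6.411355
  V(3,2) = exp(-r*dt) * [p*3.240000 + (1-p)*0.000000] = 1.590078; exercise = 0.485200; V(3,2) = max -> 1.590078
  V(3,3) = exp(-r*dt) * [p*0.000000 + (1-p)*0.000000] = 0.000000; exercise = 0.000000; V(3,3) = max -> 0.000000
  V(2,0) = exp(-r*dt) * [p*13.643887 + (1-p)*6.411355] = 9.933237; exercise = 9.730477; V(2,0) = max -> 9.933237
  V(2,1) = exp(-r*dt) * [p*6.411355 + (1-p)*1.590078] = 3.949348; exercise = 3.240000; V(2,1) = max -> 3.949348
  V(2,2) = exp(-r*dt) * [p*1.590078 + (1-p)*0.000000] = 0.780354; exercise = 0.000000; V(2,2) = max -> 0.780354
  V(1,0) = exp(-r*dt) * [p*9.933237 + (1-p)*3.949348] = 6.869035; exercise = 6.309756; V(1,0) = max -> 6.869035
  V(1,1) = exp(-r*dt) * [p*3.949348 + (1-p)*0.780354] = 2.332227; exercise = 0.485200; V(1,1) = max -> 2.332227
  V(0,0) = exp(-r*dt) * [p*6.869035 + (1-p)*2.332227] = 4.548697; exercise = 3.240000; V(0,0) = max -> 4.548697

Answer: Price = V(0,0) = 4.5487


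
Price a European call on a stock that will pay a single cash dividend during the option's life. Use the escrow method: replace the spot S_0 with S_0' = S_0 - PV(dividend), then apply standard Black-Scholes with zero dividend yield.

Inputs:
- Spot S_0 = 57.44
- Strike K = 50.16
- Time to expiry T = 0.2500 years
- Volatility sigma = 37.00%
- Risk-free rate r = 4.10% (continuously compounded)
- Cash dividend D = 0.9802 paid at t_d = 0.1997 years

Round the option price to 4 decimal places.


PV(D) = D * exp(-r * t_d) = 0.9802 * 0.99184573 = 0.97220718
S_0' = S_0 - PV(D) = 57.4400 - 0.97220718 = 56.46779282
d1 = (ln(S_0'/K) + (r + sigma^2/2)*T) / (sigma*sqrt(T)) = 0.78818941
d2 = d1 - sigma*sqrt(T) = 0.60318941
exp(-rT) = 0.98980235
N(d1) = 0.78470704; N(d2) = 0.72680865
C = S_0' * N(d1) - K * exp(-rT) * N(d2) = 56.46779282 * 0.78470704 - 50.1600 * 0.98980235 * 0.72680865 = 8.2257

Answer: Price = 8.2257


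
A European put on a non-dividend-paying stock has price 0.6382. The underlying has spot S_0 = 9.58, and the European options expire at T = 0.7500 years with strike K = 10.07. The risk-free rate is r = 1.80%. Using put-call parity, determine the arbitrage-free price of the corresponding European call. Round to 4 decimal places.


Put-call parity: C - P = S_0 * exp(-qT) - K * exp(-rT).
S_0 * exp(-qT) = 9.5800 * 1.00000000 = 9.58000000
K * exp(-rT) = 10.0700 * 0.98659072 = 9.93496851
C = P + S*exp(-qT) - K*exp(-rT)
C = 0.6382 + 9.58000000 - 9.93496851 = 0.2832

Answer: Call price = 0.2832


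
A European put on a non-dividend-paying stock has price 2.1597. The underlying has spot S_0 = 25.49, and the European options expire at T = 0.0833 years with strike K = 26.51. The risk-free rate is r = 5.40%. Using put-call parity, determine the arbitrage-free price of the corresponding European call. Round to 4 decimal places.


Answer: Call price = 1.2587

Derivation:
Put-call parity: C - P = S_0 * exp(-qT) - K * exp(-rT).
S_0 * exp(-qT) = 25.4900 * 1.00000000 = 25.49000000
K * exp(-rT) = 26.5100 * 0.99551190 = 26.39102052
C = P + S*exp(-qT) - K*exp(-rT)
C = 2.1597 + 25.49000000 - 26.39102052 = 1.2587


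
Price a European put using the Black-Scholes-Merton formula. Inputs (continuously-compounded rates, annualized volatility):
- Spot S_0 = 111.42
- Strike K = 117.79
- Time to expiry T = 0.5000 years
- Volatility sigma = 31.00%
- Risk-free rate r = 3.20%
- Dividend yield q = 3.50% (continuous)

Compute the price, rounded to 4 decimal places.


d1 = (ln(S/K) + (r - q + 0.5*sigma^2) * T) / (sigma * sqrt(T)) = -0.15087165
d2 = d1 - sigma * sqrt(T) = -0.37007475
exp(-rT) = 0.98412732; exp(-qT) = 0.98265224
P = K * exp(-rT) * N(-d2) - S_0 * exp(-qT) * N(-d1)
N(-d1) = 0.55996152; N(-d2) = 0.64433660
P = 117.7900 * 0.98412732 * 0.64433660 - 111.4200 * 0.98265224 * 0.55996152 = 13.3832

Answer: Price = 13.3832


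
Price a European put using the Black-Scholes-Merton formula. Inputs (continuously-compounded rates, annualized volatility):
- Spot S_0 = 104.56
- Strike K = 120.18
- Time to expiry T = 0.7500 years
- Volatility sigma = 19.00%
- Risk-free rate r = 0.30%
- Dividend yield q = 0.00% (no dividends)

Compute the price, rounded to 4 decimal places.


Answer: Price = 17.4365

Derivation:
d1 = (ln(S/K) + (r - q + 0.5*sigma^2) * T) / (sigma * sqrt(T)) = -0.75020316
d2 = d1 - sigma * sqrt(T) = -0.91474799
exp(-rT) = 0.99775253; exp(-qT) = 1.00000000
P = K * exp(-rT) * N(-d2) - S_0 * exp(-qT) * N(-d1)
N(-d1) = 0.77343382; N(-d2) = 0.81983803
P = 120.1800 * 0.99775253 * 0.81983803 - 104.5600 * 1.00000000 * 0.77343382 = 17.4365


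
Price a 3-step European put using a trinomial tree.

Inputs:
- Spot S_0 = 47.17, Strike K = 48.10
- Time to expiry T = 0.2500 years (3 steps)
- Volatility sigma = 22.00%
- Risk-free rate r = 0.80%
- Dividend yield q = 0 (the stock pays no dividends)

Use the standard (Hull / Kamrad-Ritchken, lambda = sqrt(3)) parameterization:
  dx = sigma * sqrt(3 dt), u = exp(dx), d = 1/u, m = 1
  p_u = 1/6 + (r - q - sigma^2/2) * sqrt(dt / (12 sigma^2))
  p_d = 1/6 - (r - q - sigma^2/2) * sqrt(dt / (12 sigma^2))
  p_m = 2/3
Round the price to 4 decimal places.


dt = T/N = 0.083333; dx = sigma*sqrt(3*dt) = 0.110000
u = exp(dx) = 1.116278; d = 1/u = 0.895834
p_u = 0.160530, p_m = 0.666667, p_d = 0.172803
Discount per step: exp(-r*dt) = 0.999334
Stock lattice S(k, j) with j the centered position index:
  k=0: S(0,+0) = 47.1700
  k=1: S(1,-1) = 42.2565; S(1,+0) = 47.1700; S(1,+1) = 52.6548
  k=2: S(2,-2) = 37.8548; S(2,-1) = 42.2565; S(2,+0) = 47.1700; S(2,+1) = 52.6548; S(2,+2) = 58.7774
  k=3: S(3,-3) = 33.9116; S(3,-2) = 37.8548; S(3,-1) = 42.2565; S(3,+0) = 47.1700; S(3,+1) = 52.6548; S(3,+2) = 58.7774; S(3,+3) = 65.6120
Terminal payoffs V(N, j) = max(K - S_T, 0):
  V(3,-3) = 14.188367; V(3,-2) = 10.245188; V(3,-1) = 5.843504; V(3,+0) = 0.930000; V(3,+1) = 0.000000; V(3,+2) = 0.000000; V(3,+3) = 0.000000
Backward induction: V(k, j) = exp(-r*dt) * [p_u * V(k+1, j+1) + p_m * V(k+1, j) + p_d * V(k+1, j-1)]
  V(2,-2) = exp(-r*dt) * [p_u*5.843504 + p_m*10.245188 + p_d*14.188367] = 10.213167
  V(2,-1) = exp(-r*dt) * [p_u*0.930000 + p_m*5.843504 + p_d*10.245188] = 5.811486
  V(2,+0) = exp(-r*dt) * [p_u*0.000000 + p_m*0.930000 + p_d*5.843504] = 1.628689
  V(2,+1) = exp(-r*dt) * [p_u*0.000000 + p_m*0.000000 + p_d*0.930000] = 0.160600
  V(2,+2) = exp(-r*dt) * [p_u*0.000000 + p_m*0.000000 + p_d*0.000000] = 0.000000
  V(1,-1) = exp(-r*dt) * [p_u*1.628689 + p_m*5.811486 + p_d*10.213167] = 5.896712
  V(1,+0) = exp(-r*dt) * [p_u*0.160600 + p_m*1.628689 + p_d*5.811486] = 2.114406
  V(1,+1) = exp(-r*dt) * [p_u*0.000000 + p_m*0.160600 + p_d*1.628689] = 0.388250
  V(0,+0) = exp(-r*dt) * [p_u*0.388250 + p_m*2.114406 + p_d*5.896712] = 2.489240

Answer: Price = V(0,0) = 2.4892


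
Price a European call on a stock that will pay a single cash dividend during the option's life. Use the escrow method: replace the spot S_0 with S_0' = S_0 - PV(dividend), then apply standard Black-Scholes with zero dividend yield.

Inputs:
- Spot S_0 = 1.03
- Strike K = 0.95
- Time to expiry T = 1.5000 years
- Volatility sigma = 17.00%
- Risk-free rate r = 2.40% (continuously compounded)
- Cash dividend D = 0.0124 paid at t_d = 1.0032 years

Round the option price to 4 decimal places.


Answer: Price = 0.1409

Derivation:
PV(D) = D * exp(-r * t_d) = 0.0124 * 0.97621073 = 0.01210501
S_0' = S_0 - PV(D) = 1.0300 - 0.01210501 = 1.01789499
d1 = (ln(S_0'/K) + (r + sigma^2/2)*T) / (sigma*sqrt(T)) = 0.60855436
d2 = d1 - sigma*sqrt(T) = 0.40034773
exp(-rT) = 0.96464029
N(d1) = 0.72859007; N(d2) = 0.65554979
C = S_0' * N(d1) - K * exp(-rT) * N(d2) = 1.01789499 * 0.72859007 - 0.9500 * 0.96464029 * 0.65554979 = 0.1409


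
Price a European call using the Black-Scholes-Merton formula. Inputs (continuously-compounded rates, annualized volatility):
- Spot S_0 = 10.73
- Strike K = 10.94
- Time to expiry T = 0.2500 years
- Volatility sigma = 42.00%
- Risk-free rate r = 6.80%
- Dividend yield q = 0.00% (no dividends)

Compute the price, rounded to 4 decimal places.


Answer: Price = 0.8856

Derivation:
d1 = (ln(S/K) + (r - q + 0.5*sigma^2) * T) / (sigma * sqrt(T)) = 0.09365600
d2 = d1 - sigma * sqrt(T) = -0.11634400
exp(-rT) = 0.98314368; exp(-qT) = 1.00000000
C = S_0 * exp(-qT) * N(d1) - K * exp(-rT) * N(d2)
N(d1) = 0.53730879; N(d2) = 0.45368996
C = 10.7300 * 1.00000000 * 0.53730879 - 10.9400 * 0.98314368 * 0.45368996 = 0.8856


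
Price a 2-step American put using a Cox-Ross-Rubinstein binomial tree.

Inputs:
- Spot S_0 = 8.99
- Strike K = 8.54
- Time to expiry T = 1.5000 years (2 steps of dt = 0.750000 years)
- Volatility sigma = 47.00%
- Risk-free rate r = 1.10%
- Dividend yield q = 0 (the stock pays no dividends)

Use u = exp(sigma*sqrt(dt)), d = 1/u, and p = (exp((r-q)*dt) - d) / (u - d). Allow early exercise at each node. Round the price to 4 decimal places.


dt = T/N = 0.750000
u = exp(sigma*sqrt(dt)) = 1.502352; d = 1/u = 0.665623
p = (exp((r-q)*dt) - d) / (u - d) = 0.409525
Discount per step: exp(-r*dt) = 0.991784
Stock lattice S(k, i) with i counting down-moves:
  k=0: S(0,0) = 8.9900
  k=1: S(1,0) = 13.5061; S(1,1) = 5.9840
  k=2: S(2,0) = 20.2910; S(2,1) = 8.9900; S(2,2) = 3.9831
Terminal payoffs V(N, i) = max(K - S_T, 0):
  V(2,0) = 0.000000; V(2,1) = 0.000000; V(2,2) = 4.556946
Backward induction: V(k, i) = exp(-r*dt) * [p * V(k+1, i) + (1-p) * V(k+1, i+1)]; then take max(V_cont, immediate exercise) for American.
  V(1,0) = exp(-r*dt) * [p*0.000000 + (1-p)*0.000000] = 0.000000; exercise = 0.000000; V(1,0) = max -> 0.000000
  V(1,1) = exp(-r*dt) * [p*0.000000 + (1-p)*4.556946] = 2.668657; exercise = 2.556050; V(1,1) = max -> 2.668657
  V(0,0) = exp(-r*dt) * [p*0.000000 + (1-p)*2.668657] = 1.562829; exercise = 0.000000; V(0,0) = max -> 1.562829

Answer: Price = V(0,0) = 1.5628


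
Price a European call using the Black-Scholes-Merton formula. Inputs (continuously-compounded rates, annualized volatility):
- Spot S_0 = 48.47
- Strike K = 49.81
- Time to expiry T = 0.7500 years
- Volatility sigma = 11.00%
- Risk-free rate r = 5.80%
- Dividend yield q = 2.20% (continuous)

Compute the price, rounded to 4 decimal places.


d1 = (ln(S/K) + (r - q + 0.5*sigma^2) * T) / (sigma * sqrt(T)) = 0.04478960
d2 = d1 - sigma * sqrt(T) = -0.05047319
exp(-rT) = 0.95743255; exp(-qT) = 0.98363538
C = S_0 * exp(-qT) * N(d1) - K * exp(-rT) * N(d2)
N(d1) = 0.51786249; N(d2) = 0.47987266
C = 48.4700 * 0.98363538 * 0.51786249 - 49.8100 * 0.95743255 * 0.47987266 = 1.8050

Answer: Price = 1.8050


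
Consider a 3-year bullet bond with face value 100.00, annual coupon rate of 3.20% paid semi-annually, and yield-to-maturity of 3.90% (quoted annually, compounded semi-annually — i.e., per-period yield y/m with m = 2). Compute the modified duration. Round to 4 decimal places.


Coupon per period c = face * coupon_rate / m = 1.600000
Periods per year m = 2; per-period yield y/m = 0.019500
Number of cashflows N = 6
Cashflows (t years, CF_t, discount factor 1/(1+y/m)^(m*t), PV):
  t = 0.5000: CF_t = 1.600000, DF = 0.980873, PV = 1.569397
  t = 1.0000: CF_t = 1.600000, DF = 0.962112, PV = 1.539379
  t = 1.5000: CF_t = 1.600000, DF = 0.943709, PV = 1.509935
  t = 2.0000: CF_t = 1.600000, DF = 0.925659, PV = 1.481055
  t = 2.5000: CF_t = 1.600000, DF = 0.907954, PV = 1.452726
  t = 3.0000: CF_t = 101.600000, DF = 0.890588, PV = 90.483695
Price P = sum_t PV_t = 98.036187
First compute Macaulay numerator sum_t t * PV_t:
  t * PV_t at t = 0.5000: 0.784698
  t * PV_t at t = 1.0000: 1.539379
  t * PV_t at t = 1.5000: 2.264903
  t * PV_t at t = 2.0000: 2.962109
  t * PV_t at t = 2.5000: 3.631816
  t * PV_t at t = 3.0000: 271.451085
Macaulay duration D = 282.633990 / 98.036187 = 2.882956
Modified duration = D / (1 + y/m) = 2.882956 / (1 + 0.019500) = 2.827813

Answer: Modified duration = 2.8278


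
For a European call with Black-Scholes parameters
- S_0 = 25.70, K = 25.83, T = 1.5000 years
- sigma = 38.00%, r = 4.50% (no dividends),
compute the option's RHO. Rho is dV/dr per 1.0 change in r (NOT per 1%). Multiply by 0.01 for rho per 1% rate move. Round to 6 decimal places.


d1 = 0.3668957141; d2 = -0.0985073370
phi(d1) = 0.3729746718; exp(-qT) = 1.0000000000; exp(-rT) = 0.9347277206
N(d2) = 0.4607647231
Rho = K*T*exp(-rT)*N(d2) = 25.8300 * 1.5000 * 0.9347277206 * 0.4607647231 = 16.687067

Answer: Rho = 16.687067


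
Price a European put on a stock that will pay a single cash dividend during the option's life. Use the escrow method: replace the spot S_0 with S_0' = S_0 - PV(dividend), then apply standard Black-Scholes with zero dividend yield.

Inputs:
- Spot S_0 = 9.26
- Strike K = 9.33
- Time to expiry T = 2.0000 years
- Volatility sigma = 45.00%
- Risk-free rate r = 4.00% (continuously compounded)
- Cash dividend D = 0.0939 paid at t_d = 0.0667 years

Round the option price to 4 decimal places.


PV(D) = D * exp(-r * t_d) = 0.0939 * 0.99733556 = 0.09364981
S_0' = S_0 - PV(D) = 9.2600 - 0.09364981 = 9.16635019
d1 = (ln(S_0'/K) + (r + sigma^2/2)*T) / (sigma*sqrt(T)) = 0.41609962
d2 = d1 - sigma*sqrt(T) = -0.22029648
exp(-rT) = 0.92311635
N(-d1) = 0.33866855; N(-d2) = 0.58717987
P = K * exp(-rT) * N(-d2) - S_0' * N(-d1) = 9.3300 * 0.92311635 * 0.58717987 - 9.16635019 * 0.33866855 = 1.9528

Answer: Price = 1.9528


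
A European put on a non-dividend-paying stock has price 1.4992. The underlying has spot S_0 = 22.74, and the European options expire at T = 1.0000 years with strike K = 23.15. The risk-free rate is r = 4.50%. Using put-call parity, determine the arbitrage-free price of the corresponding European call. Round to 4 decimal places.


Answer: Call price = 2.1079

Derivation:
Put-call parity: C - P = S_0 * exp(-qT) - K * exp(-rT).
S_0 * exp(-qT) = 22.7400 * 1.00000000 = 22.74000000
K * exp(-rT) = 23.1500 * 0.95599748 = 22.13134170
C = P + S*exp(-qT) - K*exp(-rT)
C = 1.4992 + 22.74000000 - 22.13134170 = 2.1079


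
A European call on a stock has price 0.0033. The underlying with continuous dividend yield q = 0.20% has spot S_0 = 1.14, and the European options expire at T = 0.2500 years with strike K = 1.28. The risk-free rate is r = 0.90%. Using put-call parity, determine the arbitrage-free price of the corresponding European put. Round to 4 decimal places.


Put-call parity: C - P = S_0 * exp(-qT) - K * exp(-rT).
S_0 * exp(-qT) = 1.1400 * 0.99950012 = 1.13943014
K * exp(-rT) = 1.2800 * 0.99775253 = 1.27712324
P = C - S*exp(-qT) + K*exp(-rT)
P = 0.0033 - 1.13943014 + 1.27712324 = 0.1410

Answer: Put price = 0.1410


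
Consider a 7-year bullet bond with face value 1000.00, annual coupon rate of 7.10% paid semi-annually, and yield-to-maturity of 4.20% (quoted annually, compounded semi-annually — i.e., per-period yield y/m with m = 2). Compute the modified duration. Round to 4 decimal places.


Answer: Modified duration = 5.6392

Derivation:
Coupon per period c = face * coupon_rate / m = 35.500000
Periods per year m = 2; per-period yield y/m = 0.021000
Number of cashflows N = 14
Cashflows (t years, CF_t, discount factor 1/(1+y/m)^(m*t), PV):
  t = 0.5000: CF_t = 35.500000, DF = 0.979432, PV = 34.769833
  t = 1.0000: CF_t = 35.500000, DF = 0.959287, PV = 34.054685
  t = 1.5000: CF_t = 35.500000, DF = 0.939556, PV = 33.354246
  t = 2.0000: CF_t = 35.500000, DF = 0.920231, PV = 32.668213
  t = 2.5000: CF_t = 35.500000, DF = 0.901304, PV = 31.996291
  t = 3.0000: CF_t = 35.500000, DF = 0.882766, PV = 31.338189
  t = 3.5000: CF_t = 35.500000, DF = 0.864609, PV = 30.693623
  t = 4.0000: CF_t = 35.500000, DF = 0.846826, PV = 30.062315
  t = 4.5000: CF_t = 35.500000, DF = 0.829408, PV = 29.443991
  t = 5.0000: CF_t = 35.500000, DF = 0.812349, PV = 28.838385
  t = 5.5000: CF_t = 35.500000, DF = 0.795640, PV = 28.245235
  t = 6.0000: CF_t = 35.500000, DF = 0.779276, PV = 27.664285
  t = 6.5000: CF_t = 35.500000, DF = 0.763247, PV = 27.095284
  t = 7.0000: CF_t = 1035.500000, DF = 0.747549, PV = 774.086893
Price P = sum_t PV_t = 1174.311469
First compute Macaulay numerator sum_t t * PV_t:
  t * PV_t at t = 0.5000: 17.384917
  t * PV_t at t = 1.0000: 34.054685
  t * PV_t at t = 1.5000: 50.031369
  t * PV_t at t = 2.0000: 65.336427
  t * PV_t at t = 2.5000: 79.990728
  t * PV_t at t = 3.0000: 94.014568
  t * PV_t at t = 3.5000: 107.427681
  t * PV_t at t = 4.0000: 120.249259
  t * PV_t at t = 4.5000: 132.497959
  t * PV_t at t = 5.0000: 144.191924
  t * PV_t at t = 5.5000: 155.348792
  t * PV_t at t = 6.0000: 165.985709
  t * PV_t at t = 6.5000: 176.119345
  t * PV_t at t = 7.0000: 5418.608252
Macaulay duration D = 6761.241615 / 1174.311469 = 5.757622
Modified duration = D / (1 + y/m) = 5.757622 / (1 + 0.021000) = 5.639199


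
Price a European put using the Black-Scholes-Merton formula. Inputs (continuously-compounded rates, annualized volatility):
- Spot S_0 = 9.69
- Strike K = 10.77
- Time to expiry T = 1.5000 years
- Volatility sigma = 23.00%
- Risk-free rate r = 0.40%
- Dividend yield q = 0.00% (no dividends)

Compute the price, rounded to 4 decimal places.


Answer: Price = 1.7202

Derivation:
d1 = (ln(S/K) + (r - q + 0.5*sigma^2) * T) / (sigma * sqrt(T)) = -0.21298159
d2 = d1 - sigma * sqrt(T) = -0.49467291
exp(-rT) = 0.99401796; exp(-qT) = 1.00000000
P = K * exp(-rT) * N(-d2) - S_0 * exp(-qT) * N(-d1)
N(-d1) = 0.58432934; N(-d2) = 0.68958449
P = 10.7700 * 0.99401796 * 0.68958449 - 9.6900 * 1.00000000 * 0.58432934 = 1.7202


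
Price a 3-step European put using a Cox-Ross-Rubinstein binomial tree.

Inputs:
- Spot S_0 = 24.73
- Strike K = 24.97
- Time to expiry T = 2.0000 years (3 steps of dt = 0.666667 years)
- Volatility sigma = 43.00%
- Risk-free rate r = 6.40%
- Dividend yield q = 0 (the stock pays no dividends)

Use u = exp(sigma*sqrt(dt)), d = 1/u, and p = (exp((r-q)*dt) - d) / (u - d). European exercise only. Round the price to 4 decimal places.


Answer: Price = V(0,0) = 4.7116

Derivation:
dt = T/N = 0.666667
u = exp(sigma*sqrt(dt)) = 1.420620; d = 1/u = 0.703918
p = (exp((r-q)*dt) - d) / (u - d) = 0.473937
Discount per step: exp(-r*dt) = 0.958231
Stock lattice S(k, i) with i counting down-moves:
  k=0: S(0,0) = 24.7300
  k=1: S(1,0) = 35.1319; S(1,1) = 17.4079
  k=2: S(2,0) = 49.9091; S(2,1) = 24.7300; S(2,2) = 12.2537
  k=3: S(3,0) = 70.9019; S(3,1) = 35.1319; S(3,2) = 17.4079; S(3,3) = 8.6256
Terminal payoffs V(N, i) = max(K - S_T, 0):
  V(3,0) = 0.000000; V(3,1) = 0.000000; V(3,2) = 7.562110; V(3,3) = 16.344383
Backward induction: V(k, i) = exp(-r*dt) * [p * V(k+1, i) + (1-p) * V(k+1, i+1)].
  V(2,0) = exp(-r*dt) * [p*0.000000 + (1-p)*0.000000] = 0.000000
  V(2,1) = exp(-r*dt) * [p*0.000000 + (1-p)*7.562110] = 3.811979
  V(2,2) = exp(-r*dt) * [p*7.562110 + (1-p)*16.344383] = 11.673296
  V(1,0) = exp(-r*dt) * [p*0.000000 + (1-p)*3.811979] = 1.921578
  V(1,1) = exp(-r*dt) * [p*3.811979 + (1-p)*11.673296] = 7.615561
  V(0,0) = exp(-r*dt) * [p*1.921578 + (1-p)*7.615561] = 4.711591


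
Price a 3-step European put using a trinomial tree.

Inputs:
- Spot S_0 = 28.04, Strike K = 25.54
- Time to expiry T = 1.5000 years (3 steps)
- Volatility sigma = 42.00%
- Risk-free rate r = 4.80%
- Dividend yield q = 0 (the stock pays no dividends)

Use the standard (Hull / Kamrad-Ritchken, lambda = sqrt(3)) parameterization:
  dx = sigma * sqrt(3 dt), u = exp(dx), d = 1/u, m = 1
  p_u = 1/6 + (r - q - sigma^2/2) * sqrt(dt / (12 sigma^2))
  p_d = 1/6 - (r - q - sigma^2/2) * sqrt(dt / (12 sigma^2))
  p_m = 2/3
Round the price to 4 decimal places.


Answer: Price = V(0,0) = 3.2712

Derivation:
dt = T/N = 0.500000; dx = sigma*sqrt(3*dt) = 0.514393
u = exp(dx) = 1.672623; d = 1/u = 0.597863
p_u = 0.147129, p_m = 0.666667, p_d = 0.186204
Discount per step: exp(-r*dt) = 0.976286
Stock lattice S(k, j) with j the centered position index:
  k=0: S(0,+0) = 28.0400
  k=1: S(1,-1) = 16.7641; S(1,+0) = 28.0400; S(1,+1) = 46.9003
  k=2: S(2,-2) = 10.0226; S(2,-1) = 16.7641; S(2,+0) = 28.0400; S(2,+1) = 46.9003; S(2,+2) = 78.4466
  k=3: S(3,-3) = 5.9922; S(3,-2) = 10.0226; S(3,-1) = 16.7641; S(3,+0) = 28.0400; S(3,+1) = 46.9003; S(3,+2) = 78.4466; S(3,+3) = 131.2115
Terminal payoffs V(N, j) = max(K - S_T, 0):
  V(3,-3) = 19.547831; V(3,-2) = 15.517362; V(3,-1) = 8.775908; V(3,+0) = 0.000000; V(3,+1) = 0.000000; V(3,+2) = 0.000000; V(3,+3) = 0.000000
Backward induction: V(k, j) = exp(-r*dt) * [p_u * V(k+1, j+1) + p_m * V(k+1, j) + p_d * V(k+1, j-1)]
  V(2,-2) = exp(-r*dt) * [p_u*8.775908 + p_m*15.517362 + p_d*19.547831] = 14.913729
  V(2,-1) = exp(-r*dt) * [p_u*0.000000 + p_m*8.775908 + p_d*15.517362] = 8.532741
  V(2,+0) = exp(-r*dt) * [p_u*0.000000 + p_m*0.000000 + p_d*8.775908] = 1.595360
  V(2,+1) = exp(-r*dt) * [p_u*0.000000 + p_m*0.000000 + p_d*0.000000] = 0.000000
  V(2,+2) = exp(-r*dt) * [p_u*0.000000 + p_m*0.000000 + p_d*0.000000] = 0.000000
  V(1,-1) = exp(-r*dt) * [p_u*1.595360 + p_m*8.532741 + p_d*14.913729] = 8.493898
  V(1,+0) = exp(-r*dt) * [p_u*0.000000 + p_m*1.595360 + p_d*8.532741] = 2.589506
  V(1,+1) = exp(-r*dt) * [p_u*0.000000 + p_m*0.000000 + p_d*1.595360] = 0.290018
  V(0,+0) = exp(-r*dt) * [p_u*0.290018 + p_m*2.589506 + p_d*8.493898] = 3.271150
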